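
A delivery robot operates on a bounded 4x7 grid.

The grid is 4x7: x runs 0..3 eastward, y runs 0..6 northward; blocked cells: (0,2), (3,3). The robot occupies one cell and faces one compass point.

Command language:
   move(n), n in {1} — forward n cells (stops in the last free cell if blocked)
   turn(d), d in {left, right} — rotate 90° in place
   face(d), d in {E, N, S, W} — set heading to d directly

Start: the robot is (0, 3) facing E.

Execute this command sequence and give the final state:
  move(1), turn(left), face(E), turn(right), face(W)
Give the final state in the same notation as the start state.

(1, 3) facing W

t0: (0, 3) facing E
1. move(1) → (1, 3) facing E
2. turn(left) → (1, 3) facing N
3. face(E) → (1, 3) facing E
4. turn(right) → (1, 3) facing S
5. face(W) → (1, 3) facing W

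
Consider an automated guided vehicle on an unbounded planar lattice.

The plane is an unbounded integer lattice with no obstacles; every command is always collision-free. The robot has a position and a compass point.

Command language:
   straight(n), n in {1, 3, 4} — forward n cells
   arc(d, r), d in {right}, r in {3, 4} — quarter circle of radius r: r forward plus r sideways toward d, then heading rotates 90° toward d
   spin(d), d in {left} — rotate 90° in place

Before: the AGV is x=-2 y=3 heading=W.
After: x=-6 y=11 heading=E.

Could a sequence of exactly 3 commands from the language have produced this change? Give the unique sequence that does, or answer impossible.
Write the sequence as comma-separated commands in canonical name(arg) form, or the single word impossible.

straight(4), arc(right, 4), arc(right, 4)

key: cell and facing (now E) both changed — the 3 commands mix motion and turning
start: x=-2 y=3 heading=W
step 1 (straight(4)): x=-6 y=3 heading=W
step 2 (arc(right, 4)): x=-10 y=7 heading=N
step 3 (arc(right, 4)): x=-6 y=11 heading=E
all 216 alternatives checked — unique.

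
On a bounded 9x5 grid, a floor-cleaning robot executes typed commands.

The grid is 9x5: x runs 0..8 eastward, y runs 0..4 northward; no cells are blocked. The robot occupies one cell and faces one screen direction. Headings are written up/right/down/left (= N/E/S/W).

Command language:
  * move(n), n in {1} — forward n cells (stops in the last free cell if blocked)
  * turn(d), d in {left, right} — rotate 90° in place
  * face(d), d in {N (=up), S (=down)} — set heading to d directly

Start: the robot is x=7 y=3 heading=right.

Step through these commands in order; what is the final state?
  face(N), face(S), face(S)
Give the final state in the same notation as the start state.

x=7 y=3 heading=down

start: x=7 y=3 heading=right
step 1 (face(N)): x=7 y=3 heading=up
step 2 (face(S)): x=7 y=3 heading=down
step 3 (face(S)): x=7 y=3 heading=down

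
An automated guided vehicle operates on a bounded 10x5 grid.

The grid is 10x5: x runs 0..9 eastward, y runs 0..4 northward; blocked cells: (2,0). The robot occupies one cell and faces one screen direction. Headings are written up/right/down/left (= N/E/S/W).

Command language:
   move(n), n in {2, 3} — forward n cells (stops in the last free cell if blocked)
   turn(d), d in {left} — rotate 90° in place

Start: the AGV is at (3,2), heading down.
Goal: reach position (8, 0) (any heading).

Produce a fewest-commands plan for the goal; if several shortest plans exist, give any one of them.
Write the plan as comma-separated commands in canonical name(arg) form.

move(2), turn(left), move(2), move(3)

from: at (3,2), heading down
[1] after move(2): at (3,0), heading down
[2] after turn(left): at (3,0), heading right
[3] after move(2): at (5,0), heading right
[4] after move(3): at (8,0), heading right
minimal: 4 command(s), checked below 4.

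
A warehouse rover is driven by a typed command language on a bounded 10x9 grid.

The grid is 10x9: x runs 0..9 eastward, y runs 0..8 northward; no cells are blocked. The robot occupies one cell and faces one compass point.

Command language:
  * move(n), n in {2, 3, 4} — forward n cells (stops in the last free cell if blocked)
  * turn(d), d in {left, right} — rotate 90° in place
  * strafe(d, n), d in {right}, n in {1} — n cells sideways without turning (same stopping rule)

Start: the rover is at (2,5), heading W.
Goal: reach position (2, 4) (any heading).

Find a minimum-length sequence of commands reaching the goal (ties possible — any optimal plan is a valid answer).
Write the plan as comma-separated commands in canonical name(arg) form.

turn(right), turn(right), strafe(right, 1)

from: at (2,5), heading W
[1] after turn(right): at (2,5), heading N
[2] after turn(right): at (2,5), heading E
[3] after strafe(right, 1): at (2,4), heading E
no 2-step plan works, so 3 is optimal.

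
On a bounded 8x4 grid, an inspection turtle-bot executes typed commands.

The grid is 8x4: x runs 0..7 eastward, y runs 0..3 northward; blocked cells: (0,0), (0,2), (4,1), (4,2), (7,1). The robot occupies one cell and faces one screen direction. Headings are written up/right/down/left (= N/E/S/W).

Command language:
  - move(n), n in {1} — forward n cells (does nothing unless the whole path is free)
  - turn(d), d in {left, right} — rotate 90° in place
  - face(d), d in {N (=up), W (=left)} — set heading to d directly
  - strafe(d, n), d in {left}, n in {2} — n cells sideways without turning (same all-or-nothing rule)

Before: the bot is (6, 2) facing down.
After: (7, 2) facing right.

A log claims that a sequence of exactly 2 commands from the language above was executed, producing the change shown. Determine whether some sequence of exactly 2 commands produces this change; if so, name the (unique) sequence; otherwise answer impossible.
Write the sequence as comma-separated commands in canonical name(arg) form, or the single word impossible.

key: running move(1) before turn(left) would end elsewhere — order is forced
t0: (6, 2) facing down
1. turn(left) → (6, 2) facing right
2. move(1) → (7, 2) facing right
uniquely the one of 36 2-step routes that fits.

turn(left), move(1)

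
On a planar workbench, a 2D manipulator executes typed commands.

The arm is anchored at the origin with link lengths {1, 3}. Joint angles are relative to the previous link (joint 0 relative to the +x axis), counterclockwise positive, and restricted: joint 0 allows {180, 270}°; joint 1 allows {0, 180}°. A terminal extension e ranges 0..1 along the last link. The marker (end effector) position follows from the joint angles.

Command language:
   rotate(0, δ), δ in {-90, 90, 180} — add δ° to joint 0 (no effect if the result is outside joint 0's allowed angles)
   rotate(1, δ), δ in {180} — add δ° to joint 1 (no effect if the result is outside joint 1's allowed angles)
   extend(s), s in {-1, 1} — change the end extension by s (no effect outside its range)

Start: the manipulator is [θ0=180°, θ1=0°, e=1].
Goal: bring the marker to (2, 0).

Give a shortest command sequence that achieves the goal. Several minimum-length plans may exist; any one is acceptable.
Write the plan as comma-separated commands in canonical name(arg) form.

rotate(1, 180), extend(-1)

from: [θ0=180°, θ1=0°, e=1]
t=1 rotate(1, 180) ⇒ [θ0=180°, θ1=180°, e=1]
t=2 extend(-1) ⇒ [θ0=180°, θ1=180°, e=0]
shorter routes all fall short; 2 is best.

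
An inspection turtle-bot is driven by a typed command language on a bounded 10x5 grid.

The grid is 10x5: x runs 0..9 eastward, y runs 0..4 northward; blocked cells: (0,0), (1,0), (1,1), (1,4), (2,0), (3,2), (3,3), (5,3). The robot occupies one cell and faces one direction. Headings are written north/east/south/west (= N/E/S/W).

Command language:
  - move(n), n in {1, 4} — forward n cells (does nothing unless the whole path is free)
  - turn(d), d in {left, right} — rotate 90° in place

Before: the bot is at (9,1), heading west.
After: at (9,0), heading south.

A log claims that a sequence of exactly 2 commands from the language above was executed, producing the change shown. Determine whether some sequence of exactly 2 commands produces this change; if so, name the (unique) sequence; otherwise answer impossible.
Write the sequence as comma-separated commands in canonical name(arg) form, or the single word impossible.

turn(left), move(1)

key: position moved to (9,0) AND the heading swung to S — translation plus rotation needed
t0: at (9,1), heading west
[1] after turn(left): at (9,1), heading south
[2] after move(1): at (9,0), heading south
uniquely the one of 16 2-step routes that fits.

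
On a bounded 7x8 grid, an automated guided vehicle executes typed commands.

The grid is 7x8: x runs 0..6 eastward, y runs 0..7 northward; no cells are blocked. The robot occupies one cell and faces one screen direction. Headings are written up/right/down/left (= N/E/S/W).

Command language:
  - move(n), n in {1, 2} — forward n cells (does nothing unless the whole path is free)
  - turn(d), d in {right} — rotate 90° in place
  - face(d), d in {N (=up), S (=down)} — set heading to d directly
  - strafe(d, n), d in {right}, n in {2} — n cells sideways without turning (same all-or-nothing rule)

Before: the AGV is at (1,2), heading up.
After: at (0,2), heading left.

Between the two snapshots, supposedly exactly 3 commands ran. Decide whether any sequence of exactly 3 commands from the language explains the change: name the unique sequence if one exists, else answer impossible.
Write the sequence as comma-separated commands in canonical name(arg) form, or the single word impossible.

face(S), turn(right), move(1)

key: running move(1) before face(S) would end elsewhere — order is forced
t0: at (1,2), heading up
t=1 face(S) ⇒ at (1,2), heading down
t=2 turn(right) ⇒ at (1,2), heading left
t=3 move(1) ⇒ at (0,2), heading left
no rival 3-sequence matches.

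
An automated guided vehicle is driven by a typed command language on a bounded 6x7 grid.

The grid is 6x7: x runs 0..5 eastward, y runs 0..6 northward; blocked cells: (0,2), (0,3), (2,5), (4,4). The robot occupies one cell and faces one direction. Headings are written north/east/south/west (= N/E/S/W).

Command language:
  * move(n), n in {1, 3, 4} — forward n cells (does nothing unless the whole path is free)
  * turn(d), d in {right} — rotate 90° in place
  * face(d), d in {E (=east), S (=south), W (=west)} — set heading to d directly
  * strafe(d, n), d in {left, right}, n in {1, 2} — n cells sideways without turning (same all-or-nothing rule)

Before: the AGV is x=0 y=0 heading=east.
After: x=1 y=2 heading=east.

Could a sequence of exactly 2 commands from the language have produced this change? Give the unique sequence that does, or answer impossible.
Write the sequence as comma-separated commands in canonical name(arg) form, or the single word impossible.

move(1), strafe(left, 2)

key: heading stays E — no command in the sequence turns
from: x=0 y=0 heading=east
[1] after move(1): x=1 y=0 heading=east
[2] after strafe(left, 2): x=1 y=2 heading=east
all 121 alternatives checked — unique.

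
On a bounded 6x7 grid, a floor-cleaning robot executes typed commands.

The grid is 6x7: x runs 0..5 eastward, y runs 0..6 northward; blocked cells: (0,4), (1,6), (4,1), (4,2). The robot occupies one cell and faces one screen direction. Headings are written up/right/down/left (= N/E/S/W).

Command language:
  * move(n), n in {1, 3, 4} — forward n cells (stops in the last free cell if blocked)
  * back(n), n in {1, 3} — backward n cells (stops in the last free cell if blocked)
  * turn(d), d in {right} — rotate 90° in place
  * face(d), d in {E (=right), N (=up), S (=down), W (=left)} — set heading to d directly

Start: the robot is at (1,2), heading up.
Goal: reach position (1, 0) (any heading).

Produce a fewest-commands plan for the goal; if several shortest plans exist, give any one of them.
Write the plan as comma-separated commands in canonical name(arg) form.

begin: at (1,2), heading up
t=1 back(3) ⇒ at (1,0), heading up
nothing shorter than 1 reaches the goal.

back(3)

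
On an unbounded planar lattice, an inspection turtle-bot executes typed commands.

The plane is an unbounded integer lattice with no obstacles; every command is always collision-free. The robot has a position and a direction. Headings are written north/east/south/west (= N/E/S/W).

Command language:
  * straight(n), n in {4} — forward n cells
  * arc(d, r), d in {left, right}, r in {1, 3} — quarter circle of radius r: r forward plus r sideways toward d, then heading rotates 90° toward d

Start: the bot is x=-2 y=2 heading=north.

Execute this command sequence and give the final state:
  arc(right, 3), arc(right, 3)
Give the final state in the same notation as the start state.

x=4 y=2 heading=south

t0: x=-2 y=2 heading=north
1. arc(right, 3) → x=1 y=5 heading=east
2. arc(right, 3) → x=4 y=2 heading=south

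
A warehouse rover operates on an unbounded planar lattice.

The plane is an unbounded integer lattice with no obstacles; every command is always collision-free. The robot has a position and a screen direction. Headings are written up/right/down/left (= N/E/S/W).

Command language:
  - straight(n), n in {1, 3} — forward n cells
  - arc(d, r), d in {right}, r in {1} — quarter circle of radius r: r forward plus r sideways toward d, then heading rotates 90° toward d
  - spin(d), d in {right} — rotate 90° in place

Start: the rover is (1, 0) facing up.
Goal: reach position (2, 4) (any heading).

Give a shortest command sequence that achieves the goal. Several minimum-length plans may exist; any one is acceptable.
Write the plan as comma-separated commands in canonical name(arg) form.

straight(3), arc(right, 1)

begin: (1, 0) facing up
[1] after straight(3): (1, 3) facing up
[2] after arc(right, 1): (2, 4) facing right
nothing shorter than 2 reaches the goal.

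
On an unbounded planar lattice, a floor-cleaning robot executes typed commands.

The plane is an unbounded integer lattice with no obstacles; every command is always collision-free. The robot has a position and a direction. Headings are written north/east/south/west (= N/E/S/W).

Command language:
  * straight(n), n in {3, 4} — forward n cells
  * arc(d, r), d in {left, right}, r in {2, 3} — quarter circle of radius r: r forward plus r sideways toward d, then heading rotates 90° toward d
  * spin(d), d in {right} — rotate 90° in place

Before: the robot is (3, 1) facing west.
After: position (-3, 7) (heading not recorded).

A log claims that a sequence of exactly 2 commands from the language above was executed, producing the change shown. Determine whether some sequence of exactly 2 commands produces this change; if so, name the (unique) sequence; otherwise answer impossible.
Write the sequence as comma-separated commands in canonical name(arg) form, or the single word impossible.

arc(right, 3), arc(left, 3)

key: running arc(left, 3) before arc(right, 3) would end elsewhere — order is forced
t0: (3, 1) facing west
[1] after arc(right, 3): (0, 4) facing north
[2] after arc(left, 3): (-3, 7) facing west
no rival 2-sequence matches.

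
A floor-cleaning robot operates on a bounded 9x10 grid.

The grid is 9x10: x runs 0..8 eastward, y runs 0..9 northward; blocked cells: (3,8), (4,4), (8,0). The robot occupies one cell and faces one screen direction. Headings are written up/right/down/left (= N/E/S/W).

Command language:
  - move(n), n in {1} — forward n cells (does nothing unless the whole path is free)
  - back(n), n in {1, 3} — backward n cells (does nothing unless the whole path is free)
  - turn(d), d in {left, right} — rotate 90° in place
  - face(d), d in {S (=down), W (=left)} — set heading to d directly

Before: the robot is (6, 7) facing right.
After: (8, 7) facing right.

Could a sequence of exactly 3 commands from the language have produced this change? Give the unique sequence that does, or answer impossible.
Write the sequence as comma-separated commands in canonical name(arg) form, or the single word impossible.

move(1), move(1), move(1)

key: the third move(1) would leave the grid, so it does nothing
from: (6, 7) facing right
step 1 (move(1)): (7, 7) facing right
step 2 (move(1)): (8, 7) facing right
step 3 (move(1)): (8, 7) facing right
all 343 alternatives checked — unique.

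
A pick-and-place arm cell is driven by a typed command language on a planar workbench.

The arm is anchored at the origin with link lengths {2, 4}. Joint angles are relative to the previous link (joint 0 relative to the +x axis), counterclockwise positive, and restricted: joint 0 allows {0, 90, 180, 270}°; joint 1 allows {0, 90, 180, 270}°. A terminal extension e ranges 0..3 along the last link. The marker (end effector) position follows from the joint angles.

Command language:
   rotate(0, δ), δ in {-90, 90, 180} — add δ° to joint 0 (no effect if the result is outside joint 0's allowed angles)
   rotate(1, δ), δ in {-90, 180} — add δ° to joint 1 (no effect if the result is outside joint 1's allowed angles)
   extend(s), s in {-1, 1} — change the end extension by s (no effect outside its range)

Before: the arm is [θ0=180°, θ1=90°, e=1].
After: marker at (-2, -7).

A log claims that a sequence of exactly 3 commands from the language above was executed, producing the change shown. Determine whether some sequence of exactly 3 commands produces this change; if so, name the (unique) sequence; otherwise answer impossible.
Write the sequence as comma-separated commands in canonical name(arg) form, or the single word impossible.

from: [θ0=180°, θ1=90°, e=1]
1. extend(1) → [θ0=180°, θ1=90°, e=2]
2. extend(1) → [θ0=180°, θ1=90°, e=3]
3. extend(1) → [θ0=180°, θ1=90°, e=3]
uniquely the one of 343 3-step routes that fits.

extend(1), extend(1), extend(1)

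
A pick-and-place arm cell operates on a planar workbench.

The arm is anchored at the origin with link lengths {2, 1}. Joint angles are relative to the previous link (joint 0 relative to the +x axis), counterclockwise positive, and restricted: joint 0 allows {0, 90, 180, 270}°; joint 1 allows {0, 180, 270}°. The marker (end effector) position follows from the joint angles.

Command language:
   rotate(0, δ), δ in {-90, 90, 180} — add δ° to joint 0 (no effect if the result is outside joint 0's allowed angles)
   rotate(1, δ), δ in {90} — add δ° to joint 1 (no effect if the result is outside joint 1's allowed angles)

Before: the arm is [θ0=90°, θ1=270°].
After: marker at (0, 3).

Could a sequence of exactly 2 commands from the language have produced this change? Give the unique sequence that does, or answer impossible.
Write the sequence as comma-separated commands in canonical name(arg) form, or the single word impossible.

initial: [θ0=90°, θ1=270°]
[1] after rotate(1, 90): [θ0=90°, θ1=0°]
[2] after rotate(1, 90): [θ0=90°, θ1=0°]
uniquely the one of 16 2-step routes that fits.

rotate(1, 90), rotate(1, 90)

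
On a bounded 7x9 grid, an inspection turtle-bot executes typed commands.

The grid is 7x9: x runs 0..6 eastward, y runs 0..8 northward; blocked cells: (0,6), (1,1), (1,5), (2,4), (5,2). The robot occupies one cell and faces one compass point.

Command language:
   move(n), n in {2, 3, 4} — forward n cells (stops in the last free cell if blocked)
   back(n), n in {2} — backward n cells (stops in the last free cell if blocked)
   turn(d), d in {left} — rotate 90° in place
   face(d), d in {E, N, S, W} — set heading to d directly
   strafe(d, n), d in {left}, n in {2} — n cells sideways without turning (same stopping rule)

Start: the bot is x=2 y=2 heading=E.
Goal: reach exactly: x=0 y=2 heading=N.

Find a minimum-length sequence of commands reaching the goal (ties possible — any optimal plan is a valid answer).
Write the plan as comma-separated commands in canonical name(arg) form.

face(N), strafe(left, 2)

initial: x=2 y=2 heading=E
t=1 face(N) ⇒ x=2 y=2 heading=N
t=2 strafe(left, 2) ⇒ x=0 y=2 heading=N
minimal: 2 command(s), checked below 2.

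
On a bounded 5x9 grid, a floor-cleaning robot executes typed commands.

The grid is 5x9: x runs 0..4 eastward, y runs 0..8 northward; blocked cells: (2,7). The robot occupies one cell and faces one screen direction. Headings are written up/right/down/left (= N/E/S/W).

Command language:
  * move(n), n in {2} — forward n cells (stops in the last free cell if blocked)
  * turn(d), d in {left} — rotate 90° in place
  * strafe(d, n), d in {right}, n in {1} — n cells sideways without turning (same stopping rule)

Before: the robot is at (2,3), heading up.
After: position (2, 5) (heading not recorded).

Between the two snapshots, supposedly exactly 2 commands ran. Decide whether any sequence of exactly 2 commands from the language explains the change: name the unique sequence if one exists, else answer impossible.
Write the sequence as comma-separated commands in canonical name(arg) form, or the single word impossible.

move(2), turn(left)

key: order matters: swapping move(2) and turn(left) lands elsewhere
begin: at (2,3), heading up
step 1 (move(2)): at (2,5), heading up
step 2 (turn(left)): at (2,5), heading left
all 9 alternatives checked — unique.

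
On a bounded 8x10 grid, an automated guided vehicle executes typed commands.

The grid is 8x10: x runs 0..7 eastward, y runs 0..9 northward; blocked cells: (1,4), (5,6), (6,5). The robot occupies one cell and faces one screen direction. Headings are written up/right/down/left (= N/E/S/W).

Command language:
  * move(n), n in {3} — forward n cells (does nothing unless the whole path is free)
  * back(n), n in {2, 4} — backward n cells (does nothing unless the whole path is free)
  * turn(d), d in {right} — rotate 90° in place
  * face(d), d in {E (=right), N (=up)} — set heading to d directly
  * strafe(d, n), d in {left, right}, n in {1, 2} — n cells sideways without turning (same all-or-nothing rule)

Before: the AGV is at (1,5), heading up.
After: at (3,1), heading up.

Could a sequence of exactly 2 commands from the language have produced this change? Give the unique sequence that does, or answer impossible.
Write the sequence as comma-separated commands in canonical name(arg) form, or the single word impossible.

strafe(right, 2), back(4)

key: running back(4) before strafe(right, 2) would end elsewhere — order is forced
from: at (1,5), heading up
step 1 (strafe(right, 2)): at (3,5), heading up
step 2 (back(4)): at (3,1), heading up
no rival 2-sequence matches.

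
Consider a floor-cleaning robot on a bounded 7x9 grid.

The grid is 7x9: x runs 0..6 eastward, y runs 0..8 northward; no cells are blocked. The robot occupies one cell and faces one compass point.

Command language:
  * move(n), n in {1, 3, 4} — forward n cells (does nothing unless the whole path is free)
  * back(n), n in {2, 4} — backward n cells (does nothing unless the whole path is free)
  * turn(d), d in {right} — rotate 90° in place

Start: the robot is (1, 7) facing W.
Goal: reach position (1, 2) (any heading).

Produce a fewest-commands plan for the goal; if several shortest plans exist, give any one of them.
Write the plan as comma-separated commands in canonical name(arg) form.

turn(right), back(2), back(4), move(1)

start: (1, 7) facing W
[1] after turn(right): (1, 7) facing N
[2] after back(2): (1, 5) facing N
[3] after back(4): (1, 1) facing N
[4] after move(1): (1, 2) facing N
shorter routes all fall short; 4 is best.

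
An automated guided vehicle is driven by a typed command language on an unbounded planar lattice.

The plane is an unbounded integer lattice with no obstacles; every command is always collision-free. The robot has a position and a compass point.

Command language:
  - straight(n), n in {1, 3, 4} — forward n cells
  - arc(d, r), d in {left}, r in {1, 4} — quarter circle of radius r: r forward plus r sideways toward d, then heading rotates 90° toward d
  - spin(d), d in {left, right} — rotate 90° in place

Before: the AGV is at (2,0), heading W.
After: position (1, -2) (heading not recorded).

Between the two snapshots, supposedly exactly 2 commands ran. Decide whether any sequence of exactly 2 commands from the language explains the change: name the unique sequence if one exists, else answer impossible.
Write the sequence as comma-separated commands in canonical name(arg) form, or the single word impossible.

key: order matters: swapping arc(left, 1) and straight(1) lands elsewhere
start: at (2,0), heading W
step 1 (arc(left, 1)): at (1,-1), heading S
step 2 (straight(1)): at (1,-2), heading S
all 49 alternatives checked — unique.

arc(left, 1), straight(1)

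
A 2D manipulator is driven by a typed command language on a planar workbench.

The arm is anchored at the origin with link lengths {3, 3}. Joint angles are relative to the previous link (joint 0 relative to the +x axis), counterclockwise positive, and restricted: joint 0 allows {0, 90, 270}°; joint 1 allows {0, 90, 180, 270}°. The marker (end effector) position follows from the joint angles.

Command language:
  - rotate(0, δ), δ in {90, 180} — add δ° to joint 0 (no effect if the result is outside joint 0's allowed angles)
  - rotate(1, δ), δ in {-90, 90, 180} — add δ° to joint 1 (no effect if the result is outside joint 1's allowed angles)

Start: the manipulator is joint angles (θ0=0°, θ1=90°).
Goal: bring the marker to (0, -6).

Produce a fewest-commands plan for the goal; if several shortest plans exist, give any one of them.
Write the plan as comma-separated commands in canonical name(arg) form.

rotate(0, 90), rotate(0, 180), rotate(1, -90)

t0: joint angles (θ0=0°, θ1=90°)
1. rotate(0, 90) → joint angles (θ0=90°, θ1=90°)
2. rotate(0, 180) → joint angles (θ0=270°, θ1=90°)
3. rotate(1, -90) → joint angles (θ0=270°, θ1=0°)
nothing shorter than 3 reaches the goal.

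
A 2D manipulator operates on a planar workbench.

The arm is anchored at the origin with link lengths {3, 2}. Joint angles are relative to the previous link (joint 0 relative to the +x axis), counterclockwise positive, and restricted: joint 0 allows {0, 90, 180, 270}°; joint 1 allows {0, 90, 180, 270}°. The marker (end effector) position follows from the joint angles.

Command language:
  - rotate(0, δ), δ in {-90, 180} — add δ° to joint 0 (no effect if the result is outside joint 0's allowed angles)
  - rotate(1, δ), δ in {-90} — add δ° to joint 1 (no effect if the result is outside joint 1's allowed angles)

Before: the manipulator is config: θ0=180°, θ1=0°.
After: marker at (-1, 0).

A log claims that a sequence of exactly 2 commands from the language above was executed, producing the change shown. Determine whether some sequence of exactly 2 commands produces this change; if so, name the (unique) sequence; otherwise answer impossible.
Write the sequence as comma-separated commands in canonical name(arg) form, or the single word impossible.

rotate(1, -90), rotate(1, -90)

start: config: θ0=180°, θ1=0°
t=1 rotate(1, -90) ⇒ config: θ0=180°, θ1=270°
t=2 rotate(1, -90) ⇒ config: θ0=180°, θ1=180°
no rival 2-sequence matches.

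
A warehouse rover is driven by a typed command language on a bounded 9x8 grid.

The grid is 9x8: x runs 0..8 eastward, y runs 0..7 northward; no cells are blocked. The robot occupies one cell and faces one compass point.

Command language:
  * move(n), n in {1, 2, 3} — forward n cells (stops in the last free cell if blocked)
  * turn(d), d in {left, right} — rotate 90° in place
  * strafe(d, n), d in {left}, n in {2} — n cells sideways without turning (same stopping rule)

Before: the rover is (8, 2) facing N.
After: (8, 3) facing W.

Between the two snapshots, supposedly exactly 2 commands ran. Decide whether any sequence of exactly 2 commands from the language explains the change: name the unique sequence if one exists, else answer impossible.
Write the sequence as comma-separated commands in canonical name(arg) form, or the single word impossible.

key: position moved to (8,3) AND the heading swung to W — translation plus rotation needed
from: (8, 2) facing N
t=1 move(1) ⇒ (8, 3) facing N
t=2 turn(left) ⇒ (8, 3) facing W
no rival 2-sequence matches.

move(1), turn(left)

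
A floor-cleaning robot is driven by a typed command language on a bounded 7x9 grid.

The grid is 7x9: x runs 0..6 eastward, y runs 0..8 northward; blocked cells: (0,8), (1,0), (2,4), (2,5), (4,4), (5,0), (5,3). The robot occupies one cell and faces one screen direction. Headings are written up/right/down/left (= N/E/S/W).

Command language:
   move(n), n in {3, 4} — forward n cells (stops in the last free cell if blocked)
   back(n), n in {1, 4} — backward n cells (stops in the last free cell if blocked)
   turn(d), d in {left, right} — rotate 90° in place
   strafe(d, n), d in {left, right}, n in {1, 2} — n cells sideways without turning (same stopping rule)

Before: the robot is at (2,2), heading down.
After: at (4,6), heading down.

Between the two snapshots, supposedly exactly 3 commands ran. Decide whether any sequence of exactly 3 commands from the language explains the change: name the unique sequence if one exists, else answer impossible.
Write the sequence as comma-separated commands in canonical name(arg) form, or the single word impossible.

strafe(left, 1), back(4), strafe(left, 1)

key: heading stays S — no command in the sequence turns
from: at (2,2), heading down
1. strafe(left, 1) → at (3,2), heading down
2. back(4) → at (3,6), heading down
3. strafe(left, 1) → at (4,6), heading down
no other 3-command option fits: unique.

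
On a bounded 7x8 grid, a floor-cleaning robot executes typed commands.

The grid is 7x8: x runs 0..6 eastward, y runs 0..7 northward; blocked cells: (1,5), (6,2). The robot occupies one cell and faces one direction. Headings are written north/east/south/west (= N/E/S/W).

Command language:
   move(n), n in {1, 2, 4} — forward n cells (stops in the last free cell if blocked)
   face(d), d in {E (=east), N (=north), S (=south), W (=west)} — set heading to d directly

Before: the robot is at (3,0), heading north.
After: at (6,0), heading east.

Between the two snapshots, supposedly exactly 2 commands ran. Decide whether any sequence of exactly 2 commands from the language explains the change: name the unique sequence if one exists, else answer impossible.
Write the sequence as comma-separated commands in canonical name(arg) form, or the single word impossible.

face(E), move(4)

key: cell and facing (now E) both changed — the 2 commands mix motion and turning
begin: at (3,0), heading north
[1] after face(E): at (3,0), heading east
[2] after move(4): at (6,0), heading east
no other 2-command option fits: unique.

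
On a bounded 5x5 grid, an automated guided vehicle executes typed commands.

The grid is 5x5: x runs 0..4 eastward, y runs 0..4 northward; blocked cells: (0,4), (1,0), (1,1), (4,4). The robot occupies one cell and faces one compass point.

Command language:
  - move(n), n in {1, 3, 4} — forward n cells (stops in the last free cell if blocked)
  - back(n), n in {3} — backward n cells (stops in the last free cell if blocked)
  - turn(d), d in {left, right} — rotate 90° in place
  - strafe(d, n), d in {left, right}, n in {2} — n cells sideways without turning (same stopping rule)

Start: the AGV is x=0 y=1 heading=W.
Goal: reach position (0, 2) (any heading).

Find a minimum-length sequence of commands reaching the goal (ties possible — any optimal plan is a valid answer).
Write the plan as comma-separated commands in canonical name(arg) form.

strafe(left, 2), strafe(right, 2)

t0: x=0 y=1 heading=W
1. strafe(left, 2) → x=0 y=0 heading=W
2. strafe(right, 2) → x=0 y=2 heading=W
shorter routes all fall short; 2 is best.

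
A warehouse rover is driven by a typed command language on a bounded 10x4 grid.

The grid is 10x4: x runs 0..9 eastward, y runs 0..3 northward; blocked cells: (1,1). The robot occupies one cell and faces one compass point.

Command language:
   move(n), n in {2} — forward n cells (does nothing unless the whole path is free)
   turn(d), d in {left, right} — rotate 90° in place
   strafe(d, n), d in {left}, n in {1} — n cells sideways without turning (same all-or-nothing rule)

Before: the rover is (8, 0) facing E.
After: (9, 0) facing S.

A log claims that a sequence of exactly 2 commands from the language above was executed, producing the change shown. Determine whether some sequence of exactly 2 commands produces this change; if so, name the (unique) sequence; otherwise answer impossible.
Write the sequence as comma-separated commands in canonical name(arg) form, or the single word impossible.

key: cell and facing (now S) both changed — the 2 commands mix motion and turning
start: (8, 0) facing E
step 1 (turn(right)): (8, 0) facing S
step 2 (strafe(left, 1)): (9, 0) facing S
no other 2-command option fits: unique.

turn(right), strafe(left, 1)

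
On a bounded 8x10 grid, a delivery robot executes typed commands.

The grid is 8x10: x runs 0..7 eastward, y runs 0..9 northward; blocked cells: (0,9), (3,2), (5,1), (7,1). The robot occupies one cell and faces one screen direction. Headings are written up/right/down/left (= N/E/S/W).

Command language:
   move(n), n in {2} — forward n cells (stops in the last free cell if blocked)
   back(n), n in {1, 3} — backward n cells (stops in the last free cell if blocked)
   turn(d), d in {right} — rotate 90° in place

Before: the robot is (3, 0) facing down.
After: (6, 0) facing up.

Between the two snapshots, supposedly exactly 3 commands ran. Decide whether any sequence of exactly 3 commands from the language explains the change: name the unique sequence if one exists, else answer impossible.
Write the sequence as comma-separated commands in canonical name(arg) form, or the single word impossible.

key: position moved to (6,0) AND the heading swung to N — translation plus rotation needed
initial: (3, 0) facing down
t=1 turn(right) ⇒ (3, 0) facing left
t=2 back(3) ⇒ (6, 0) facing left
t=3 turn(right) ⇒ (6, 0) facing up
all 64 alternatives checked — unique.

turn(right), back(3), turn(right)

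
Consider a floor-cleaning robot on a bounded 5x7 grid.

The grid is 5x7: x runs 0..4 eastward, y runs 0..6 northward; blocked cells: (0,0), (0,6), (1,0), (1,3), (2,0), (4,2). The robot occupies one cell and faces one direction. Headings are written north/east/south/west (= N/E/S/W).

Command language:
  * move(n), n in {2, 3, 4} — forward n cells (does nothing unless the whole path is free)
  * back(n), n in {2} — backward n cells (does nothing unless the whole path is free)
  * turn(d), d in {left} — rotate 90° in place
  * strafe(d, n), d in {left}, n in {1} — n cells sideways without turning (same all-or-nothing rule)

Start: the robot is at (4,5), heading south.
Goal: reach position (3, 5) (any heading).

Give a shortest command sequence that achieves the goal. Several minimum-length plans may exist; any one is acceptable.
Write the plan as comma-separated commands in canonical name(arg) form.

t0: at (4,5), heading south
step 1 (turn(left)): at (4,5), heading east
step 2 (turn(left)): at (4,5), heading north
step 3 (strafe(left, 1)): at (3,5), heading north
minimal: 3 command(s), checked below 3.

turn(left), turn(left), strafe(left, 1)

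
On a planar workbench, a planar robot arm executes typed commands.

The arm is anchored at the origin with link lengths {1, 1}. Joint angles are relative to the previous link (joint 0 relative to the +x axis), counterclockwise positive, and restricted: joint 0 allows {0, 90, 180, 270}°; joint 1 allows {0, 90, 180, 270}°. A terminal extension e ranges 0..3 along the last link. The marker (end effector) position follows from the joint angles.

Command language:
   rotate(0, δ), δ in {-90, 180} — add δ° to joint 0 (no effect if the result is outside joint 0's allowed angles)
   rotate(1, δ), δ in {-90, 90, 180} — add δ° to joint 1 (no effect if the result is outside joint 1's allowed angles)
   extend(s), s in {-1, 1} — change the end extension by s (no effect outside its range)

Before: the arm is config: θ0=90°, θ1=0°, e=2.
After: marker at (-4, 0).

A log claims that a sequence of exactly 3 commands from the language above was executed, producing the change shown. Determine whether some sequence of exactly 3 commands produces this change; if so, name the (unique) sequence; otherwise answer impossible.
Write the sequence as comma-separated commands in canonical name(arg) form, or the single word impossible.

start: config: θ0=90°, θ1=0°, e=2
[1] after rotate(0, -90): config: θ0=0°, θ1=0°, e=2
[2] after rotate(0, -90): config: θ0=270°, θ1=0°, e=2
[3] after rotate(0, -90): config: θ0=180°, θ1=0°, e=2
no other 3-command option fits: unique.

rotate(0, -90), rotate(0, -90), rotate(0, -90)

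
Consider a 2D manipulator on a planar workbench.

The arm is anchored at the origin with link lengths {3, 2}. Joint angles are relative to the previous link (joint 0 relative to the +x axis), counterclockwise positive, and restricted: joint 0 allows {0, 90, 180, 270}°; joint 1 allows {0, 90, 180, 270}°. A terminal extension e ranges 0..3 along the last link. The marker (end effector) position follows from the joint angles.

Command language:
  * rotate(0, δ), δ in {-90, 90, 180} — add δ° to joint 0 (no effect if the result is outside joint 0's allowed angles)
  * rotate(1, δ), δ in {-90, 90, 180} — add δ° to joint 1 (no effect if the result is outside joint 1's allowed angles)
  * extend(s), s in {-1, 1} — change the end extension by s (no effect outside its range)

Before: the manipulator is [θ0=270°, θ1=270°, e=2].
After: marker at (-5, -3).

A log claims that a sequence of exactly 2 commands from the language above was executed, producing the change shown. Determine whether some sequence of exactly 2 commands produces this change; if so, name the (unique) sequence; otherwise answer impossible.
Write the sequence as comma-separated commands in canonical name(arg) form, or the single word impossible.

begin: [θ0=270°, θ1=270°, e=2]
[1] after extend(1): [θ0=270°, θ1=270°, e=3]
[2] after extend(1): [θ0=270°, θ1=270°, e=3]
all 64 alternatives checked — unique.

extend(1), extend(1)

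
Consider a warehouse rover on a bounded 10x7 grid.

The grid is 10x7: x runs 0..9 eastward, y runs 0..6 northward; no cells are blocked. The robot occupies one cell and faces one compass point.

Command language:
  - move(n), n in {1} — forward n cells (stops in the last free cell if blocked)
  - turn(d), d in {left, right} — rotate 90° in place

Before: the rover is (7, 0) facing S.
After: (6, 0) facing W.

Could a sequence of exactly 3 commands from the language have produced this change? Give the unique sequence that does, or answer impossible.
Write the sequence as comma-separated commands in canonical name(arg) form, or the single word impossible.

key: the first move(1) runs into the grid edge before its full distance
from: (7, 0) facing S
1. move(1) → (7, 0) facing S
2. turn(right) → (7, 0) facing W
3. move(1) → (6, 0) facing W
all 27 alternatives checked — unique.

move(1), turn(right), move(1)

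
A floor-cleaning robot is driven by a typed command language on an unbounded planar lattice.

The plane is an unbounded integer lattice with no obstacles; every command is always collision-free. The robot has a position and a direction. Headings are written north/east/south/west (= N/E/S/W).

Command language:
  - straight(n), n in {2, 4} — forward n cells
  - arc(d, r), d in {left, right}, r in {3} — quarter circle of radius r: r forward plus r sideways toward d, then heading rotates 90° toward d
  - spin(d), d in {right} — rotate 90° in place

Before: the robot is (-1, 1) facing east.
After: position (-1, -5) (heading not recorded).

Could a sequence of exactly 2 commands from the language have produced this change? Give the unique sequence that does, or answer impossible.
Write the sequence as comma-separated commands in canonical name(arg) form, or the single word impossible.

from: (-1, 1) facing east
t=1 arc(right, 3) ⇒ (2, -2) facing south
t=2 arc(right, 3) ⇒ (-1, -5) facing west
no rival 2-sequence matches.

arc(right, 3), arc(right, 3)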